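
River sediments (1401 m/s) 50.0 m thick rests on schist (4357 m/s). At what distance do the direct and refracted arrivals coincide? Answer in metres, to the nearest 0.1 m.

θ_c = arcsin(1401/4357) = 18.76°, so cos θ_c = 0.9469 and tᵢ = 2h cos θ_c/V₁ = 0.0676 s.
At crossover x/V₁ = x/V₂ + tᵢ ⇒ x = tᵢ/(1/V₁ − 1/V₂) = 0.06759/(7.1378e-04 − 2.2952e-04) = 139.57 m.

139.6 m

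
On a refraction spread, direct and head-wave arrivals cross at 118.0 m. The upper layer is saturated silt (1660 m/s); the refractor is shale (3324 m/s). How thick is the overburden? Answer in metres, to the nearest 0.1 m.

x_cross = 2h·√((V₂+V₁)/(V₂−V₁)) → h = x_cross / (2·√((V₂+V₁)/(V₂−V₁))).
√((V₂+V₁)/(V₂−V₁)) = √((3324+1660)/(3324−1660)) = 1.7307.
h = 118.0 / (2·1.7307) = 34.09 m.

34.1 m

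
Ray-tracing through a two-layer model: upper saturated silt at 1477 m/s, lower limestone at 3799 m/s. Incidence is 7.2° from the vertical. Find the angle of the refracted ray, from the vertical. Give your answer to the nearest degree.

19°

Snell's law: sin θ₂ = (V₂/V₁)·sin θ₁ = (3799/1477)·sin 7.2° = 0.3224.
θ₂ = arcsin 0.3224 = 18.81° from the normal.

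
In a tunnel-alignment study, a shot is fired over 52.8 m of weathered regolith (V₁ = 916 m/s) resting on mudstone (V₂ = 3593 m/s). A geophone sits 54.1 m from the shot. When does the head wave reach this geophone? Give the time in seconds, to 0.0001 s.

0.1265 s

θ_c = arcsin(V₁/V₂) = arcsin(916/3593) = 14.77°, cos θ_c = 0.9670.
Intercept time tᵢ = 2h cos θ_c / V₁ = 2·52.8·0.9670/916 = 0.11147 s.
t = x/V₂ + tᵢ = 54.1/3593 + 0.11147 = 0.12653 s.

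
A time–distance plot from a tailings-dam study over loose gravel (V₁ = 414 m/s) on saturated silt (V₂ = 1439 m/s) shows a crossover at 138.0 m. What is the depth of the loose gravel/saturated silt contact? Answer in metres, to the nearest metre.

51 m

x_cross = 2h·√((V₂+V₁)/(V₂−V₁)) → h = x_cross / (2·√((V₂+V₁)/(V₂−V₁))).
√((V₂+V₁)/(V₂−V₁)) = √((1439+414)/(1439−414)) = 1.3445.
h = 138.0 / (2·1.3445) = 51.32 m.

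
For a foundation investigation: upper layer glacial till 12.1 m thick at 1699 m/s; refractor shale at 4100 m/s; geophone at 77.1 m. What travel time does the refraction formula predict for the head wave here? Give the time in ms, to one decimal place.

t = x/V₂ + 2h·√(V₂²−V₁²)/(V₁V₂).
√(V₂²−V₁²) = √(4100²−1699²) = 3731.4 m/s; delay term = 2·12.1·3731.4/(1699·4100) = 0.01296 s.
t = 77.1/4100 + 0.01296 = 0.03177 s.

31.8 ms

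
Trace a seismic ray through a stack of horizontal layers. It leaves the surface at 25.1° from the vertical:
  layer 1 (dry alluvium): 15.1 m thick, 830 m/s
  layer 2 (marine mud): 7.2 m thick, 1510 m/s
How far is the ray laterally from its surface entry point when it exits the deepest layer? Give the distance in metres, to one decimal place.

p = sin θ₁/V₁ = sin 25.1°/830 = 5.1108e-04 s/m is conserved through the stack.
Layer 1: θ = 25.10°; offset = 15.1·tan 25.10° = 7.073 m.
Layer 2: sin θ = p·1510 = 0.7717 → θ = 50.51°; offset = 7.2·tan 50.51° = 8.737 m.
Σ offsets = 15.811 m.

15.8 m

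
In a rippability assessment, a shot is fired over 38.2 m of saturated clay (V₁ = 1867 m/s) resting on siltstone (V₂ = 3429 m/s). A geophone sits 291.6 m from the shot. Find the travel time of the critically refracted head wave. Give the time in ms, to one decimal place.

119.4 ms

t = x/V₂ + 2h·√(V₂²−V₁²)/(V₁V₂).
√(V₂²−V₁²) = √(3429²−1867²) = 2876.2 m/s; delay term = 2·38.2·2876.2/(1867·3429) = 0.03432 s.
t = 291.6/3429 + 0.03432 = 0.11936 s.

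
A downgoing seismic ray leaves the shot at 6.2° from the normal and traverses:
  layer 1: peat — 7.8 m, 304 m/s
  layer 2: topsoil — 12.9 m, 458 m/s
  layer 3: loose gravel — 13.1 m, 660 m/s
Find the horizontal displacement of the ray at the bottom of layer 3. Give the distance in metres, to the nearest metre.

6 m

Ray parameter p = sin 6.2° / 304 m/s = 3.5526e-04 s/m.
Layer 1: θ = 6.20°; offset = 7.8·tan 6.20° = 0.847 m.
Layer 2: sin θ = p·458 = 0.1627 → θ = 9.36°; offset = 12.9·tan 9.36° = 2.127 m.
Layer 3: sin θ = p·660 = 0.2345 → θ = 13.56°; offset = 13.1·tan 13.56° = 3.160 m.
Σ offsets = 6.134 m.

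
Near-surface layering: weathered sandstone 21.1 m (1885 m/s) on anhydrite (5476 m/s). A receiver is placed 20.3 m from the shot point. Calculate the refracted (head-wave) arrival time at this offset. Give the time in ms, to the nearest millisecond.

t = x/V₂ + 2h·√(V₂²−V₁²)/(V₁V₂).
√(V₂²−V₁²) = √(5476²−1885²) = 5141.3 m/s; delay term = 2·21.1·5141.3/(1885·5476) = 0.02102 s.
t = 20.3/5476 + 0.02102 = 0.02473 s.

25 ms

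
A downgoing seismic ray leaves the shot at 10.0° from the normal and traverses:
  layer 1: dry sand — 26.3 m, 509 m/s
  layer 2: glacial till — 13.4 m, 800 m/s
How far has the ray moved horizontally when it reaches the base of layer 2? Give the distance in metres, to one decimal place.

8.4 m

Ray parameter p = sin 10.0° / 509 m/s = 3.4116e-04 s/m.
Layer 1: θ = 10.00°; offset = 26.3·tan 10.00° = 4.637 m.
Layer 2: sin θ = p·800 = 0.2729 → θ = 15.84°; offset = 13.4·tan 15.84° = 3.802 m.
Σ offsets = 8.439 m.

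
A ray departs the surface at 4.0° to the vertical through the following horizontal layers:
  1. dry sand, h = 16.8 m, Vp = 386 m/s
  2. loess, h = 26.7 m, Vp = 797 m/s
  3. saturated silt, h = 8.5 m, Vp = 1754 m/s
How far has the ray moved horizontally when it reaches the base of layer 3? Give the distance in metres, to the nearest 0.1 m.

Apply Snell's law at each interface; in layer i the horizontal offset is hᵢ·tan θᵢ.
Layer 1: θ = 4.00°; offset = 16.8·tan 4.00° = 1.175 m.
Layer 2: sin θ = 797·sin 4.0°/386 = 0.1440, θ = 8.28°; offset = 26.7·tan 8.28° = 3.886 m.
Layer 3: sin θ = 1754·sin 4.0°/386 = 0.3170, θ = 18.48°; offset = 8.5·tan 18.48° = 2.841 m.
Summing the layer offsets gives 7.902 m.

7.9 m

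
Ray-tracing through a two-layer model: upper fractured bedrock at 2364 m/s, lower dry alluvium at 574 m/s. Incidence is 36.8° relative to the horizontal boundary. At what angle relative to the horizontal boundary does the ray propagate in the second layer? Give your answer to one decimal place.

78.8°

Angle from the normal: 90° − 36.8° = 53.2°.
Snell's law: sin θ₂ = (V₂/V₁)·sin θ₁ = (574/2364)·sin 53.2° = 0.1944.
θ₂ = arcsin 0.1944 = 11.21° from the normal.
From the interface: 90° − 11.21° = 78.79°.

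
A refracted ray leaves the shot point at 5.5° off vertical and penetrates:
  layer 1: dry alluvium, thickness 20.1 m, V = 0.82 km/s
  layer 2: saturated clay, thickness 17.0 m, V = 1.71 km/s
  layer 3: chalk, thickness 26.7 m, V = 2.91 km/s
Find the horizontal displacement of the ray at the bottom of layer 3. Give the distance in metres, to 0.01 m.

Ray parameter p = sin 5.5° / 0.82 km/s = 1.1689e-01 s/km.
Layer 1: θ = 5.50°; offset = 20.1·tan 5.50° = 1.9354 m.
Layer 2: sin θ = p·1.71 = 0.1999 → θ = 11.53°; offset = 17.0·tan 11.53° = 3.4678 m.
Layer 3: sin θ = p·2.91 = 0.3401 → θ = 19.89°; offset = 26.7·tan 19.89° = 9.6574 m.
Summing the layer offsets gives 15.0607 m.

15.06 m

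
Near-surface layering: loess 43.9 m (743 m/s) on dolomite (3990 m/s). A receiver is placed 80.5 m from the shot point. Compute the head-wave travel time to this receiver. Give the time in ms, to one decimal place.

θ_c = arcsin(V₁/V₂) = arcsin(743/3990) = 10.73°, cos θ_c = 0.9825.
Intercept time tᵢ = 2h cos θ_c / V₁ = 2·43.9·0.9825/743 = 0.11610 s.
t = x/V₂ + tᵢ = 80.5/3990 + 0.11610 = 0.13628 s.

136.3 ms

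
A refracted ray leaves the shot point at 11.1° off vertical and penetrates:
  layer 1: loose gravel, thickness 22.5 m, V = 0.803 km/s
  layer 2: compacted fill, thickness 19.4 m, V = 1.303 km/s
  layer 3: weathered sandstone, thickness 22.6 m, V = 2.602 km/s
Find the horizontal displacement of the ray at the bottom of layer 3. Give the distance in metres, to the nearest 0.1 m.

p = sin θ₁/V₁ = sin 11.1°/0.803 = 2.3975e-01 s/km is conserved through the stack.
Layer 1: θ = 11.10°; offset = 22.5·tan 11.10° = 4.414 m.
Layer 2: sin θ = p·1.303 = 0.3124 → θ = 18.20°; offset = 19.4·tan 18.20° = 6.380 m.
Layer 3: sin θ = p·2.602 = 0.6238 → θ = 38.60°; offset = 22.6·tan 38.60° = 18.039 m.
Total horizontal offset = 28.834 m.

28.8 m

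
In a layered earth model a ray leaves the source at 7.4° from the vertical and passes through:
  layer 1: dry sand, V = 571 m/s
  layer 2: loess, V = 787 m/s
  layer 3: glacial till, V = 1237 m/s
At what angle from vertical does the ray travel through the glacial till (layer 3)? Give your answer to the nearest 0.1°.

Ray parameter p = sin 7.4° / 571 = 2.2556e-04 s/m.
sin θ_3 = p·V_3 = 2.2556e-04 × 1237 = 0.2790.
θ_3 = arcsin 0.2790 = 16.20°.

16.2°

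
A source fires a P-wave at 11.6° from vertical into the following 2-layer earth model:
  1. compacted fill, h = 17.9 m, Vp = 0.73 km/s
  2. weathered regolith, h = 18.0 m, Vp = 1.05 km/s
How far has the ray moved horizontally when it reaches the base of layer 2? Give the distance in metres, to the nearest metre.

p = sin θ₁/V₁ = sin 11.6°/0.73 = 2.7545e-01 s/km is conserved through the stack.
Layer 1: θ = 11.60°; offset = 17.9·tan 11.60° = 3.674 m.
Layer 2: sin θ = p·1.05 = 0.2892 → θ = 16.81°; offset = 18.0·tan 16.81° = 5.438 m.
Σ offsets = 9.113 m.

9 m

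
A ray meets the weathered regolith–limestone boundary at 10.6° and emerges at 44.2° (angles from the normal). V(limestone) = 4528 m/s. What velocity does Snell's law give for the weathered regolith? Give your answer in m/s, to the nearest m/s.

1195 m/s

sin 10.6° = 0.1840; sin 44.2° = 0.6972.
V₁ = V₂·(sin θ₁/sin θ₂) = 4528·(0.1840/0.6972) = 1194.74 m/s.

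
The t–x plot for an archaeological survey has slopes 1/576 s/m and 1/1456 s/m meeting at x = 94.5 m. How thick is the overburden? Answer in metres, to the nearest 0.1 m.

h = (x_cross/2)·√((V₂−V₁)/(V₂+V₁)).
(V₂−V₁)/(V₂+V₁) = (1456−576)/(1456+576) = 0.4331; √ = 0.6581.
h = (94.5/2)·0.6581 = 31.09 m.

31.1 m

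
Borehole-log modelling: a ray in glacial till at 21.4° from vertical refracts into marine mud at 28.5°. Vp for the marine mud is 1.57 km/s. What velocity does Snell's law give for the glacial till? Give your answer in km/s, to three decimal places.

Snell's law: sin 21.4°/V₁ = sin 28.5°/V₂.
V₁ = V₂·sin 21.4°/sin 28.5° = 1.57 × 0.7647 = 1.201 km/s.

1.201 km/s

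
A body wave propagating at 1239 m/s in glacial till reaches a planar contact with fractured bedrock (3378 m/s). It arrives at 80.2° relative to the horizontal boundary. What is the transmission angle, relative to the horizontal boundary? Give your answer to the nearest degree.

Angle from the normal: 90° − 80.2° = 9.8°.
Snell's law: sin θ₂ = (V₂/V₁)·sin θ₁ = (3378/1239)·sin 9.8° = 0.4641.
θ₂ = sin⁻¹(0.4641) = 27.65° (from vertical).
From the interface: 90° − 27.65° = 62.35°.

62°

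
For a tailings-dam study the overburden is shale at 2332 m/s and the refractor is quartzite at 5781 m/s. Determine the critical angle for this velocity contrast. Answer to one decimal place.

Critical incidence: sin θ_c = V₁/V₂ = 2332/5781 = 0.4034.
θ_c = arcsin 0.4034 = 23.79°.

23.8°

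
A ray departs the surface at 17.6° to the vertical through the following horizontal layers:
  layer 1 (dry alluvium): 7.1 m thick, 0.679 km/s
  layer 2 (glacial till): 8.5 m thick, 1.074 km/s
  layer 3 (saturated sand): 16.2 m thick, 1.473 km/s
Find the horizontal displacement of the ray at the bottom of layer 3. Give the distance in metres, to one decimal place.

p = sin θ₁/V₁ = sin 17.6°/0.679 = 4.4532e-01 s/km is conserved through the stack.
Layer 1: θ = 17.60°; offset = 7.1·tan 17.60° = 2.252 m.
Layer 2: sin θ = p·1.074 = 0.4783 → θ = 28.57°; offset = 8.5·tan 28.57° = 4.629 m.
Layer 3: sin θ = p·1.473 = 0.6560 → θ = 40.99°; offset = 16.2·tan 40.99° = 14.078 m.
Total horizontal offset = 20.960 m.

21.0 m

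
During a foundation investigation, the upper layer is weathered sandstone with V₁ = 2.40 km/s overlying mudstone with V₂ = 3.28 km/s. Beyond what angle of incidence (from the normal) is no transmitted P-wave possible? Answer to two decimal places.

Critical incidence: sin θ_c = V₁/V₂ = 2.40/3.28 = 0.7317.
θ_c = arcsin 0.7317 = 47.03°.

47.03°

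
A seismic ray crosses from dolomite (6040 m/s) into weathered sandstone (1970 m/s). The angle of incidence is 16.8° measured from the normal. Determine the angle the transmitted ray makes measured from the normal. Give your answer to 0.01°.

5.41°

Snell's law: sin θ₂ = (V₂/V₁)·sin θ₁ = (1970/6040)·sin 16.8° = 0.0943.
θ₂ = sin⁻¹(0.0943) = 5.41° (from vertical).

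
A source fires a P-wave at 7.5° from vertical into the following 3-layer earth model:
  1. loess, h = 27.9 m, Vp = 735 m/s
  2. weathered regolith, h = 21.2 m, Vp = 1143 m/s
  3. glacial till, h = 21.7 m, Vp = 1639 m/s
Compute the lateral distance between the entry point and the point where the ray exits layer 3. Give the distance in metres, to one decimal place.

14.7 m

p = sin θ₁/V₁ = sin 7.5°/735 = 1.7759e-04 s/m is conserved through the stack.
Layer 1: θ = 7.50°; offset = 27.9·tan 7.50° = 3.673 m.
Layer 2: sin θ = p·1143 = 0.2030 → θ = 11.71°; offset = 21.2·tan 11.71° = 4.395 m.
Layer 3: sin θ = p·1639 = 0.2911 → θ = 16.92°; offset = 21.7·tan 16.92° = 6.602 m.
Σ offsets = 14.670 m.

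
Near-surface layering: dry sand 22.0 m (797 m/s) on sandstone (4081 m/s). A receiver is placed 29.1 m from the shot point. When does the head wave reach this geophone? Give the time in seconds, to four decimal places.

t = x/V₂ + 2h·√(V₂²−V₁²)/(V₁V₂).
√(V₂²−V₁²) = √(4081²−797²) = 4002.4 m/s; delay term = 2·22.0·4002.4/(797·4081) = 0.05414 s.
t = 29.1/4081 + 0.05414 = 0.06127 s.

0.0613 s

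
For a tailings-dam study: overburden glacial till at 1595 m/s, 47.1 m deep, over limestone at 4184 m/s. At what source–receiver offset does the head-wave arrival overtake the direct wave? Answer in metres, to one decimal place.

x_cross = 2h·√((V₂+V₁)/(V₂−V₁)).
(V₂+V₁)/(V₂−V₁) = (4184+1595)/(4184−1595) = 2.2321; √ = 1.4940.
x_cross = 2·47.1·1.4940 = 140.74 m.

140.7 m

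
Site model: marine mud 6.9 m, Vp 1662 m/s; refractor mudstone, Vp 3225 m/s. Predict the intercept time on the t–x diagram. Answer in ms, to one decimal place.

θ_c = arcsin(V₁/V₂) = arcsin(1662/3225) = 31.02°; cos θ_c = 0.8570.
tᵢ = 2h·cos θ_c / V₁ = 2·6.9·0.8570 / 1662 = 0.00712 s.

7.1 ms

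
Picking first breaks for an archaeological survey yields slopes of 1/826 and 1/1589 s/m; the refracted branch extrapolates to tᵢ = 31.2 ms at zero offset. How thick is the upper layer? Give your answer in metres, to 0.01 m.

h = tᵢ·V₁·V₂ / (2·√(V₂²−V₁²)).
√(V₂²−V₁²) = √(1589² − 826²) = 1357.4 m/s.
h = 0.0312 s × 826 × 1589 / (2 × 1357.4) = 15.08 m.

15.08 m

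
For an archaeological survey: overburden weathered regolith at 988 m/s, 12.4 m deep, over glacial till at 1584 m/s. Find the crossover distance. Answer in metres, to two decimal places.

51.52 m

x_cross = 2h·√((V₂+V₁)/(V₂−V₁)).
(V₂+V₁)/(V₂−V₁) = (1584+988)/(1584−988) = 4.3154; √ = 2.0774.
x_cross = 2·12.4·2.0774 = 51.52 m.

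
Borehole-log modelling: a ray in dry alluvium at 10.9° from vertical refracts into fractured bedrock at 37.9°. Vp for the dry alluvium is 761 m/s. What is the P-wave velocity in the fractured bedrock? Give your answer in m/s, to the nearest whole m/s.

Snell's law: sin 10.9°/V₁ = sin 37.9°/V₂.
V₂ = V₁·sin 37.9°/sin 10.9° = 761 × 3.2485 = 2472.14 m/s.

2472 m/s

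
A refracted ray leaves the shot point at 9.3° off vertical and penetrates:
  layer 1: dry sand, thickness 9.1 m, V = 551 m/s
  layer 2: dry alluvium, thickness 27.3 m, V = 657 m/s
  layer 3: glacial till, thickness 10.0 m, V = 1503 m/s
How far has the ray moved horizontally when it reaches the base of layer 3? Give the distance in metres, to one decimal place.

p = sin θ₁/V₁ = sin 9.3°/551 = 2.9329e-04 s/m is conserved through the stack.
Layer 1: θ = 9.30°; offset = 9.1·tan 9.30° = 1.490 m.
Layer 2: sin θ = p·657 = 0.1927 → θ = 11.11°; offset = 27.3·tan 11.11° = 5.361 m.
Layer 3: sin θ = p·1503 = 0.4408 → θ = 26.16°; offset = 10.0·tan 26.16° = 4.911 m.
Total horizontal offset = 11.762 m.

11.8 m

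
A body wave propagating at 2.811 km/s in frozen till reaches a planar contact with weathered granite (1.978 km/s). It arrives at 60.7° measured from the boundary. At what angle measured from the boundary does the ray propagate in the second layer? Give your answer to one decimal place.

Angle from the normal: 90° − 60.7° = 29.3°.
sin θ₁/V₁ = sin θ₂/V₂ ⇒ sin θ₂ = 1.978·sin 29.3°/2.811 = 1.978·0.4894/2.811 = 0.3444.
θ₂ = arcsin 0.3444 = 20.14° from the normal.
From the interface: 90° − 20.14° = 69.86°.

69.9°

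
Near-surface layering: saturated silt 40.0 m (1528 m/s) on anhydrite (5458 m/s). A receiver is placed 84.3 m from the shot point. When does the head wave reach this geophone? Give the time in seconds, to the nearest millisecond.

0.066 s

θ_c = arcsin(V₁/V₂) = arcsin(1528/5458) = 16.26°, cos θ_c = 0.9600.
Intercept time tᵢ = 2h cos θ_c / V₁ = 2·40.0·0.9600/1528 = 0.05026 s.
t = x/V₂ + tᵢ = 84.3/5458 + 0.05026 = 0.06571 s.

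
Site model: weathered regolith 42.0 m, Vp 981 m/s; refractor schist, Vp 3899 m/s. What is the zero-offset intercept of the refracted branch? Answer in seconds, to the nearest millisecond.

tᵢ = 2h·√(V₂²−V₁²)/(V₁V₂).
√(V₂²−V₁²) = √(3899²−981²) = 3773.6 m/s.
tᵢ = 2·42.0·3773.6/(981·3899) = 0.08287 s.

0.083 s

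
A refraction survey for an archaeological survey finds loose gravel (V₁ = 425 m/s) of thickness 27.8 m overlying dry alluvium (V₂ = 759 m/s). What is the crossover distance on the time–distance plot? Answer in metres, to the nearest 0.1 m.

104.7 m

θ_c = arcsin(425/759) = 34.05°, so cos θ_c = 0.8285 and tᵢ = 2h cos θ_c/V₁ = 0.1084 s.
At crossover x/V₁ = x/V₂ + tᵢ ⇒ x = tᵢ/(1/V₁ − 1/V₂) = 0.10839/(2.3529e-03 − 1.3175e-03) = 104.68 m.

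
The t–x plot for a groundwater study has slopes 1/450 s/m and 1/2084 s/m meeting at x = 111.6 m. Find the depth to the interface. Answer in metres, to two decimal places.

44.81 m

h = (x_cross/2)·√((V₂−V₁)/(V₂+V₁)).
(V₂−V₁)/(V₂+V₁) = (2084−450)/(2084+450) = 0.6448; √ = 0.8030.
h = (111.6/2)·0.8030 = 44.81 m.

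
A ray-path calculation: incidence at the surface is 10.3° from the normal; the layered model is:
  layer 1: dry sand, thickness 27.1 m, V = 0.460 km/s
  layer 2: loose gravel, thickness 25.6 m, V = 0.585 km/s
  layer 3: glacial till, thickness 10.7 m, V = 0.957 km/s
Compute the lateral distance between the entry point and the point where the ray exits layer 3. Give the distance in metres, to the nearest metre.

15 m

Apply Snell's law at each interface; in layer i the horizontal offset is hᵢ·tan θᵢ.
Layer 1: θ = 10.30°; offset = 27.1·tan 10.30° = 4.925 m.
Layer 2: sin θ = 0.585·sin 10.3°/0.460 = 0.2274, θ = 13.14°; offset = 25.6·tan 13.14° = 5.978 m.
Layer 3: sin θ = 0.957·sin 10.3°/0.460 = 0.3720, θ = 21.84°; offset = 10.7·tan 21.84° = 4.288 m.
Summing the layer offsets gives 15.191 m.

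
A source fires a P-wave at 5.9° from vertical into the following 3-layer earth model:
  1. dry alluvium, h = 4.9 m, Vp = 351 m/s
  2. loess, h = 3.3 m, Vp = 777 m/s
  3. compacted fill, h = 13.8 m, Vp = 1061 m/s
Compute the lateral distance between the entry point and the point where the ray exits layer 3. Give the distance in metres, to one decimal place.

p = sin θ₁/V₁ = sin 5.9°/351 = 2.9286e-04 s/m is conserved through the stack.
Layer 1: θ = 5.90°; offset = 4.9·tan 5.90° = 0.506 m.
Layer 2: sin θ = p·777 = 0.2275 → θ = 13.15°; offset = 3.3·tan 13.15° = 0.771 m.
Layer 3: sin θ = p·1061 = 0.3107 → θ = 18.10°; offset = 13.8·tan 18.10° = 4.511 m.
Σ offsets = 5.789 m.

5.8 m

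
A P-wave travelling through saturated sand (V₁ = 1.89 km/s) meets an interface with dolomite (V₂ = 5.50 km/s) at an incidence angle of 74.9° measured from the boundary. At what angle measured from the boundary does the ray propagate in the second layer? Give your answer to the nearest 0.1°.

40.7°

Convert to the normal: θ₁ = 90° − 74.9° = 15.1°.
Snell's law: sin θ₂ = (V₂/V₁)·sin θ₁ = (5.50/1.89)·sin 15.1° = 0.7581.
θ₂ = sin⁻¹(0.7581) = 49.30° (from vertical).
From the interface: 90° − 49.30° = 40.70°.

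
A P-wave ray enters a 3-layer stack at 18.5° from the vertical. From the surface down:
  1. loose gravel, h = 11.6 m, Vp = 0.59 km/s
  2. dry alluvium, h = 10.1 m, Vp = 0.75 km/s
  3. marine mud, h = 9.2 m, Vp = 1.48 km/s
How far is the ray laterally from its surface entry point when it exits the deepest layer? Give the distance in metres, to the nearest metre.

p = sin θ₁/V₁ = sin 18.5°/0.59 = 5.3780e-01 s/km is conserved through the stack.
Layer 1: θ = 18.50°; offset = 11.6·tan 18.50° = 3.881 m.
Layer 2: sin θ = p·0.75 = 0.4034 → θ = 23.79°; offset = 10.1·tan 23.79° = 4.452 m.
Layer 3: sin θ = p·1.48 = 0.7960 → θ = 52.75°; offset = 9.2·tan 52.75° = 12.096 m.
Summing the layer offsets gives 20.430 m.

20 m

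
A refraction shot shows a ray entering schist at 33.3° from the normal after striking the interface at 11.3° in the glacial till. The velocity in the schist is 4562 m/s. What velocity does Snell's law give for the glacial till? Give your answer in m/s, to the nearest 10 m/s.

sin 11.3° = 0.1959; sin 33.3° = 0.5490.
V₁ = V₂·(sin θ₁/sin θ₂) = 4562·(0.1959/0.5490) = 1628.18 m/s.

1630 m/s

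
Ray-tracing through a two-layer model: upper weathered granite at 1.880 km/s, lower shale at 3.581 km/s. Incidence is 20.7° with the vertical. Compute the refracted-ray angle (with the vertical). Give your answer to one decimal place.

42.3°

sin θ₁/V₁ = sin θ₂/V₂ ⇒ sin θ₂ = 3.581·sin 20.7°/1.880 = 3.581·0.3535/1.880 = 0.6733.
θ₂ = arcsin 0.6733 = 42.32° from the normal.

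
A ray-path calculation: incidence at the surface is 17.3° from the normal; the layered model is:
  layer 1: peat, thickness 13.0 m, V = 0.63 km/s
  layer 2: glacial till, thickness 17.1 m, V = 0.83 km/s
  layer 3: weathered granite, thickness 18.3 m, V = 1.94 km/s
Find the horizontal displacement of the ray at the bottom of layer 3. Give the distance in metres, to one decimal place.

53.0 m

Ray parameter p = sin 17.3° / 0.63 km/s = 4.7202e-01 s/km.
Layer 1: θ = 17.30°; offset = 13.0·tan 17.30° = 4.049 m.
Layer 2: sin θ = p·0.83 = 0.3918 → θ = 23.07°; offset = 17.1·tan 23.07° = 7.282 m.
Layer 3: sin θ = p·1.94 = 0.9157 → θ = 66.31°; offset = 18.3·tan 66.31° = 41.706 m.
Σ offsets = 53.037 m.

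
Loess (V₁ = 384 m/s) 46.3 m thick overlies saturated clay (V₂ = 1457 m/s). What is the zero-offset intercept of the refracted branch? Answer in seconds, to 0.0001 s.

0.2326 s

tᵢ = 2h·√(V₂²−V₁²)/(V₁V₂).
√(V₂²−V₁²) = √(1457²−384²) = 1405.5 m/s.
tᵢ = 2·46.3·1405.5/(384·1457) = 0.23262 s.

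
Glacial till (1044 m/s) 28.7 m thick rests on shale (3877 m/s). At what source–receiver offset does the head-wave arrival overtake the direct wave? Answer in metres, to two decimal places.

75.65 m

x_cross = 2h·√((V₂+V₁)/(V₂−V₁)).
(V₂+V₁)/(V₂−V₁) = (3877+1044)/(3877−1044) = 1.7370; √ = 1.3180.
x_cross = 2·28.7·1.3180 = 75.65 m.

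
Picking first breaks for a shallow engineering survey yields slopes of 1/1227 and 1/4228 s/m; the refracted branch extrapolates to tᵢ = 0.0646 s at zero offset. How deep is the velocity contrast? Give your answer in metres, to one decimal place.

h = tᵢ·V₁·V₂ / (2·√(V₂²−V₁²)).
√(V₂²−V₁²) = √(4228² − 1227²) = 4046.0 m/s.
h = 0.0646 s × 1227 × 4228 / (2 × 4046.0) = 41.41 m.

41.4 m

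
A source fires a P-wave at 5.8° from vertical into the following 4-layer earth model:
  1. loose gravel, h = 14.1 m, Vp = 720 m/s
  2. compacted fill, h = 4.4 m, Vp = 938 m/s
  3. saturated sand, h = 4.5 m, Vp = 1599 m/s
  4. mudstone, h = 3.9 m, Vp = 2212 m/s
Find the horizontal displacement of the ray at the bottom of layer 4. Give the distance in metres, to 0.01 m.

4.33 m

Apply Snell's law at each interface; in layer i the horizontal offset is hᵢ·tan θᵢ.
Layer 1: θ = 5.80°; offset = 14.1·tan 5.80° = 1.4322 m.
Layer 2: sin θ = 938·sin 5.8°/720 = 0.1317, θ = 7.57°; offset = 4.4·tan 7.57° = 0.5844 m.
Layer 3: sin θ = 1599·sin 5.8°/720 = 0.2244, θ = 12.97°; offset = 4.5·tan 12.97° = 1.0364 m.
Layer 4: sin θ = 2212·sin 5.8°/720 = 0.3105, θ = 18.09°; offset = 3.9·tan 18.09° = 1.2738 m.
Summing the layer offsets gives 4.3267 m.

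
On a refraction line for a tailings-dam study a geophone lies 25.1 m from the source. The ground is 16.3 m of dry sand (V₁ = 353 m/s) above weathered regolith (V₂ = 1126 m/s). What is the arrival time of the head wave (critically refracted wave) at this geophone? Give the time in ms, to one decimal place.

θ_c = arcsin(V₁/V₂) = arcsin(353/1126) = 18.27°, cos θ_c = 0.9496.
Intercept time tᵢ = 2h cos θ_c / V₁ = 2·16.3·0.9496/353 = 0.08770 s.
t = x/V₂ + tᵢ = 25.1/1126 + 0.08770 = 0.10999 s.

110.0 ms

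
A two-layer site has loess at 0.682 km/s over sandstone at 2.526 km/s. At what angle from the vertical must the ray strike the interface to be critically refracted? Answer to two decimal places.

15.66°

At critical incidence the refracted ray runs along the interface (θ₂ = 90°), so sin θ_c = V₁/V₂.
θ_c = arcsin(0.682/2.526) = arcsin 0.2700 = 15.66°.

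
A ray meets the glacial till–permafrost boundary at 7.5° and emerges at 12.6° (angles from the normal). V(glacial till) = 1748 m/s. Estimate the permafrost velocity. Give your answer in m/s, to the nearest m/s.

2921 m/s

Snell's law: sin 7.5°/V₁ = sin 12.6°/V₂.
V₂ = V₁·sin 12.6°/sin 7.5° = 1748 × 1.6713 = 2921.36 m/s.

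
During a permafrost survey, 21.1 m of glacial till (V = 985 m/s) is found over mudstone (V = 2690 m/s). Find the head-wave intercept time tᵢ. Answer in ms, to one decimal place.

tᵢ = 2h·√(V₂²−V₁²)/(V₁V₂).
√(V₂²−V₁²) = √(2690²−985²) = 2503.2 m/s.
tᵢ = 2·21.1·2503.2/(985·2690) = 0.03987 s.

39.9 ms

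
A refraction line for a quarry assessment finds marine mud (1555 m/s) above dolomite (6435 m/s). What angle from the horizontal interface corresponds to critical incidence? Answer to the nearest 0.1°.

At critical incidence the refracted ray runs along the interface (θ₂ = 90°), so sin θ_c = V₁/V₂.
θ_c = arcsin(1555/6435) = arcsin 0.2416 = 13.98°.
Measured from the interface: 90° − 13.98° = 76.02°.

76.0°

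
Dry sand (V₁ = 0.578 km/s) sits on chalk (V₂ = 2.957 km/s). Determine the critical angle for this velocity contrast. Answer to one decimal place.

Critical incidence: sin θ_c = V₁/V₂ = 0.578/2.957 = 0.1955.
θ_c = arcsin 0.1955 = 11.27°.

11.3°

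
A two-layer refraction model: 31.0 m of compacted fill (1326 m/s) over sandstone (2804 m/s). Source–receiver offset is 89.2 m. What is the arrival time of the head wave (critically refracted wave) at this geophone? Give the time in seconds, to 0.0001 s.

t = x/V₂ + 2h·√(V₂²−V₁²)/(V₁V₂).
√(V₂²−V₁²) = √(2804²−1326²) = 2470.7 m/s; delay term = 2·31.0·2470.7/(1326·2804) = 0.04120 s.
t = 89.2/2804 + 0.04120 = 0.07301 s.

0.0730 s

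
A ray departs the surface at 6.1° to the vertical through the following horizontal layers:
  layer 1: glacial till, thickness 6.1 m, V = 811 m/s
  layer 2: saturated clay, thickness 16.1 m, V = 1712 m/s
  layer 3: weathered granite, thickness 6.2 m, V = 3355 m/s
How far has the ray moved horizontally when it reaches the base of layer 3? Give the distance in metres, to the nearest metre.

Apply Snell's law at each interface; in layer i the horizontal offset is hᵢ·tan θᵢ.
Layer 1: θ = 6.10°; offset = 6.1·tan 6.10° = 0.652 m.
Layer 2: sin θ = 1712·sin 6.1°/811 = 0.2243, θ = 12.96°; offset = 16.1·tan 12.96° = 3.706 m.
Layer 3: sin θ = 3355·sin 6.1°/811 = 0.4396, θ = 26.08°; offset = 6.2·tan 26.08° = 3.034 m.
Summing the layer offsets gives 7.392 m.

7 m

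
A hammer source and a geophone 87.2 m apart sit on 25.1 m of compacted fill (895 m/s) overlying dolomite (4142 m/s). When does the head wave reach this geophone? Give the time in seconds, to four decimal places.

0.0758 s

θ_c = arcsin(V₁/V₂) = arcsin(895/4142) = 12.48°, cos θ_c = 0.9764.
Intercept time tᵢ = 2h cos θ_c / V₁ = 2·25.1·0.9764/895 = 0.05476 s.
t = x/V₂ + tᵢ = 87.2/4142 + 0.05476 = 0.07582 s.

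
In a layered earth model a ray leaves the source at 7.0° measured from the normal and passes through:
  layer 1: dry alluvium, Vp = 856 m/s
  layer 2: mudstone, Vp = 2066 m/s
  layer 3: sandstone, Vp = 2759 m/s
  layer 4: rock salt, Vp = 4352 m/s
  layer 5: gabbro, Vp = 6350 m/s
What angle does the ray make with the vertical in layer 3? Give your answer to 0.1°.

Snell's law across each interface conserves sin θ / V, so sin θ_3 = V_3·sin θ₁/V₁.
sin θ_3 = 2759 × sin 7.0° / 856 = 0.3928.
θ_3 = arcsin 0.3928 = 23.13°.

23.1°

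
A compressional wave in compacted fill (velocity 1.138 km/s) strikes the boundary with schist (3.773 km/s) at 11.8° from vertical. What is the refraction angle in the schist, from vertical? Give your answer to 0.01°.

sin θ₁/V₁ = sin θ₂/V₂ ⇒ sin θ₂ = 3.773·sin 11.8°/1.138 = 3.773·0.2045/1.138 = 0.6780.
θ₂ = sin⁻¹(0.6780) = 42.69° (from vertical).

42.69°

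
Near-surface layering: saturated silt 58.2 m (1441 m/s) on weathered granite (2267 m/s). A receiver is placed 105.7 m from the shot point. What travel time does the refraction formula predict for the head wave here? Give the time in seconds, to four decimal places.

t = x/V₂ + 2h·√(V₂²−V₁²)/(V₁V₂).
√(V₂²−V₁²) = √(2267²−1441²) = 1750.1 m/s; delay term = 2·58.2·1750.1/(1441·2267) = 0.06236 s.
t = 105.7/2267 + 0.06236 = 0.10898 s.

0.1090 s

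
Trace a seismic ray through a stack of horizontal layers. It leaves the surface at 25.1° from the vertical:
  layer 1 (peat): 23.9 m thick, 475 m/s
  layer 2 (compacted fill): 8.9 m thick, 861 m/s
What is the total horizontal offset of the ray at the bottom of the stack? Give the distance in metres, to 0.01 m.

Ray parameter p = sin 25.1° / 475 m/s = 8.9305e-04 s/m.
Layer 1: θ = 25.10°; offset = 23.9·tan 25.10° = 11.1956 m.
Layer 2: sin θ = p·861 = 0.7689 → θ = 50.26°; offset = 8.9·tan 50.26° = 10.7037 m.
Total horizontal offset = 21.8992 m.

21.90 m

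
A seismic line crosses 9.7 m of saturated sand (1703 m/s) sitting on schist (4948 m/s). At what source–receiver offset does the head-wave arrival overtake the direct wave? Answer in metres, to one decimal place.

27.8 m

θ_c = arcsin(1703/4948) = 20.13°, so cos θ_c = 0.9389 and tᵢ = 2h cos θ_c/V₁ = 0.0107 s.
At crossover x/V₁ = x/V₂ + tᵢ ⇒ x = tᵢ/(1/V₁ − 1/V₂) = 0.01070/(5.8720e-04 − 2.0210e-04) = 27.77 m.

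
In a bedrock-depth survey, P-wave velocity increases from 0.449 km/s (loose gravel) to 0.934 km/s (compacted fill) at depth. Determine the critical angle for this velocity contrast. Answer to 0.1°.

Critical incidence: sin θ_c = V₁/V₂ = 0.449/0.934 = 0.4807.
θ_c = arcsin 0.4807 = 28.73°.

28.7°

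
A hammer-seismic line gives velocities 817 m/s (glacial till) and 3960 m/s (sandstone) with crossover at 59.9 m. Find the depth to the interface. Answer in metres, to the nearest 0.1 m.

24.3 m

h = (x_cross/2)·√((V₂−V₁)/(V₂+V₁)).
(V₂−V₁)/(V₂+V₁) = (3960−817)/(3960+817) = 0.6579; √ = 0.8111.
h = (59.9/2)·0.8111 = 24.29 m.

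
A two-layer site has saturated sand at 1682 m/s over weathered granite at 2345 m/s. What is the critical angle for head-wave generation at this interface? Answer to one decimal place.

Critical incidence: sin θ_c = V₁/V₂ = 1682/2345 = 0.7173.
θ_c = arcsin 0.7173 = 45.83°.

45.8°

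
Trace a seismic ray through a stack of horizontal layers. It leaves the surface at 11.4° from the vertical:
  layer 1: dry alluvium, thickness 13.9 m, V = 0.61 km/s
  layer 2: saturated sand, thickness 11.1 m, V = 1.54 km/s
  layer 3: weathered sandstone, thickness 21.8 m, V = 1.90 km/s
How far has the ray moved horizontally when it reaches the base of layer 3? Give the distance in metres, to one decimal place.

26.2 m

Apply Snell's law at each interface; in layer i the horizontal offset is hᵢ·tan θᵢ.
Layer 1: θ = 11.40°; offset = 13.9·tan 11.40° = 2.803 m.
Layer 2: sin θ = 1.54·sin 11.4°/0.61 = 0.4990, θ = 29.93°; offset = 11.1·tan 29.93° = 6.392 m.
Layer 3: sin θ = 1.90·sin 11.4°/0.61 = 0.6157, θ = 38.00°; offset = 21.8·tan 38.00° = 17.032 m.
Total horizontal offset = 26.226 m.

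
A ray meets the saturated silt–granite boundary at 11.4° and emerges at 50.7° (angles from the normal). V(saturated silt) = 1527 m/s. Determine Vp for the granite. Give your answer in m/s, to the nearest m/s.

5978 m/s

sin 11.4° = 0.1977; sin 50.7° = 0.7738.
V₂ = V₁·(sin θ₂/sin θ₁) = 1527·(0.7738/0.1977) = 5978.30 m/s.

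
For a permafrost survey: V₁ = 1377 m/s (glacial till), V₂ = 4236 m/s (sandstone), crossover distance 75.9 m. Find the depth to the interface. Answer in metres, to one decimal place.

x_cross = 2h·√((V₂+V₁)/(V₂−V₁)) → h = x_cross / (2·√((V₂+V₁)/(V₂−V₁))).
√((V₂+V₁)/(V₂−V₁)) = √((4236+1377)/(4236−1377)) = 1.4012.
h = 75.9 / (2·1.4012) = 27.08 m.

27.1 m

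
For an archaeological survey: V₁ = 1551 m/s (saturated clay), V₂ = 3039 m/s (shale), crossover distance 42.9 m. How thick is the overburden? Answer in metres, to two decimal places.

12.21 m

h = (x_cross/2)·√((V₂−V₁)/(V₂+V₁)).
(V₂−V₁)/(V₂+V₁) = (3039−1551)/(3039+1551) = 0.3242; √ = 0.5694.
h = (42.9/2)·0.5694 = 12.21 m.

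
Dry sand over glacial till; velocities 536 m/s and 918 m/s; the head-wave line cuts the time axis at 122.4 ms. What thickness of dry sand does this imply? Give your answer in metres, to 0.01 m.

40.41 m

h = tᵢ·V₁·V₂ / (2·√(V₂²−V₁²)).
√(V₂²−V₁²) = √(918² − 536²) = 745.3 m/s.
h = 0.1224 s × 536 × 918 / (2 × 745.3) = 40.41 m.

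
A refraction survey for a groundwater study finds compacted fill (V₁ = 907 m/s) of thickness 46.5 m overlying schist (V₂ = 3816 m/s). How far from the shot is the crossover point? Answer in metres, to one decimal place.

118.5 m

x_cross = 2h·√((V₂+V₁)/(V₂−V₁)).
(V₂+V₁)/(V₂−V₁) = (3816+907)/(3816−907) = 1.6236; √ = 1.2742.
x_cross = 2·46.5·1.2742 = 118.50 m.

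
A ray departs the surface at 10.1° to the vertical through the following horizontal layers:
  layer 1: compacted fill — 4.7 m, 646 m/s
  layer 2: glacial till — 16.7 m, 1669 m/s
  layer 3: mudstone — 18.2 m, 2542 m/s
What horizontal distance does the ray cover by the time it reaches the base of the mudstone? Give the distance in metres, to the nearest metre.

Ray parameter p = sin 10.1° / 646 m/s = 2.7147e-04 s/m.
Layer 1: θ = 10.10°; offset = 4.7·tan 10.10° = 0.837 m.
Layer 2: sin θ = p·1669 = 0.4531 → θ = 26.94°; offset = 16.7·tan 26.94° = 8.488 m.
Layer 3: sin θ = p·2542 = 0.6901 → θ = 43.64°; offset = 18.2·tan 43.64° = 17.353 m.
Σ offsets = 26.678 m.

27 m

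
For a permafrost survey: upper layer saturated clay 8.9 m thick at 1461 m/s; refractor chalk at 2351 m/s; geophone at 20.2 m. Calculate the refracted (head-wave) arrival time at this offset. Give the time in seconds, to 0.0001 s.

0.0181 s

θ_c = arcsin(V₁/V₂) = arcsin(1461/2351) = 38.42°, cos θ_c = 0.7835.
Intercept time tᵢ = 2h cos θ_c / V₁ = 2·8.9·0.7835/1461 = 0.00955 s.
t = x/V₂ + tᵢ = 20.2/2351 + 0.00955 = 0.01814 s.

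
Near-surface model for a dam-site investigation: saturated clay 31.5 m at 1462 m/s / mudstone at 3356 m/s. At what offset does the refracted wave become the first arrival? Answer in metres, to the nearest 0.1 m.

100.5 m

x_cross = 2h·√((V₂+V₁)/(V₂−V₁)).
(V₂+V₁)/(V₂−V₁) = (3356+1462)/(3356−1462) = 2.5438; √ = 1.5949.
x_cross = 2·31.5·1.5949 = 100.48 m.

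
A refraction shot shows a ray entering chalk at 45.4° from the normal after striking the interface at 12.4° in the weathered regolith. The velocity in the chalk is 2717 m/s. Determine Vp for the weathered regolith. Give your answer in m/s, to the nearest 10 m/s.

sin 12.4° = 0.2147; sin 45.4° = 0.7120.
V₁ = V₂·(sin θ₁/sin θ₂) = 2717·(0.2147/0.7120) = 819.40 m/s.

820 m/s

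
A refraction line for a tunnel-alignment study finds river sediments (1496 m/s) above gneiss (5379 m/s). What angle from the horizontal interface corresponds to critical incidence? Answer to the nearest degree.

74°

At critical incidence the refracted ray runs along the interface (θ₂ = 90°), so sin θ_c = V₁/V₂.
θ_c = arcsin(1496/5379) = arcsin 0.2781 = 16.15°.
Measured from the interface: 90° − 16.15° = 73.85°.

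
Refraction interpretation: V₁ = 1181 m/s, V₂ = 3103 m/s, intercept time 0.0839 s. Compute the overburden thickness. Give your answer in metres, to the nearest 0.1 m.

h = tᵢ·V₁·V₂ / (2·√(V₂²−V₁²)).
√(V₂²−V₁²) = √(3103² − 1181²) = 2869.5 m/s.
h = 0.0839 s × 1181 × 3103 / (2 × 2869.5) = 53.58 m.

53.6 m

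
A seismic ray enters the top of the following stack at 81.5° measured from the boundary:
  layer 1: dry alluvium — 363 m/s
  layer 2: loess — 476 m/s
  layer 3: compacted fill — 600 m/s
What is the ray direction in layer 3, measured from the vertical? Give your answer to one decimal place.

14.1°

From the normal: θ₁ = 90° − 81.5° = 8.5°.
Snell's law across each interface conserves sin θ / V, so sin θ_3 = V_3·sin θ₁/V₁.
sin θ_3 = 600 × sin 8.5° / 363 = 0.2443.
θ_3 = arcsin 0.2443 = 14.14°.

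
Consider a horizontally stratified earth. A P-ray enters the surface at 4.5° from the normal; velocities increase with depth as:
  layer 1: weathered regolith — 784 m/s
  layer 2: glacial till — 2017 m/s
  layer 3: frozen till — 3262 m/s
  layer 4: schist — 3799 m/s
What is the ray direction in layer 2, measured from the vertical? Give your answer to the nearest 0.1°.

11.6°

Snell's law across each interface conserves sin θ / V, so sin θ_2 = V_2·sin θ₁/V₁.
sin θ_2 = 2017 × sin 4.5° / 784 = 0.2019.
θ_2 = arcsin 0.2019 = 11.65°.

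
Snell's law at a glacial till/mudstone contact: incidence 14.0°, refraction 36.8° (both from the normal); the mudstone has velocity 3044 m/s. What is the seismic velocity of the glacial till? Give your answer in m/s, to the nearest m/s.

1229 m/s

sin 14.0° = 0.2419; sin 36.8° = 0.5990.
V₁ = V₂·(sin θ₁/sin θ₂) = 3044·(0.2419/0.5990) = 1229.35 m/s.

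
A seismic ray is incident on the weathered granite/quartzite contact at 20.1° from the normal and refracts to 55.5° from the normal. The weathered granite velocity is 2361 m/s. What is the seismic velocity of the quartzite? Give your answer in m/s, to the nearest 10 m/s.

Snell's law: sin 20.1°/V₁ = sin 55.5°/V₂.
V₂ = V₁·sin 55.5°/sin 20.1° = 2361 × 2.3981 = 5661.89 m/s.

5660 m/s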